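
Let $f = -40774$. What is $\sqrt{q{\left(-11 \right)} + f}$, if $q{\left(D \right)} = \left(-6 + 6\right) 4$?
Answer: $i \sqrt{40774} \approx 201.93 i$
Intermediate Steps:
$q{\left(D \right)} = 0$ ($q{\left(D \right)} = 0 \cdot 4 = 0$)
$\sqrt{q{\left(-11 \right)} + f} = \sqrt{0 - 40774} = \sqrt{-40774} = i \sqrt{40774}$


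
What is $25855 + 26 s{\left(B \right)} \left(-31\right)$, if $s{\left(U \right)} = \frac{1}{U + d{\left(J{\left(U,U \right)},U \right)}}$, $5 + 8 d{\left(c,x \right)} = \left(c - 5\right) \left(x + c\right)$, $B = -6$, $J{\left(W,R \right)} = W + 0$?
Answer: $\frac{2036097}{79} \approx 25773.0$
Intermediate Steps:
$J{\left(W,R \right)} = W$
$d{\left(c,x \right)} = - \frac{5}{8} + \frac{\left(-5 + c\right) \left(c + x\right)}{8}$ ($d{\left(c,x \right)} = - \frac{5}{8} + \frac{\left(c - 5\right) \left(x + c\right)}{8} = - \frac{5}{8} + \frac{\left(-5 + c\right) \left(c + x\right)}{8}$)
$s{\left(U \right)} = \frac{1}{- \frac{5}{8} - \frac{U}{4} + \frac{U^{2}}{4}}$ ($s{\left(U \right)} = \frac{1}{U - \left(\frac{5}{8} - \frac{U^{2}}{8} + \frac{5 U}{4} - \frac{U U}{8}\right)} = \frac{1}{U - \left(\frac{5}{8} - \frac{U^{2}}{4} + \frac{5 U}{4}\right)} = \frac{1}{- \frac{5}{8} - \frac{U}{4} + \frac{U^{2}}{4}}$)
$25855 + 26 s{\left(B \right)} \left(-31\right) = 25855 + 26 \frac{8}{-5 - -12 + 2 \left(-6\right)^{2}} \left(-31\right) = 25855 + 26 \frac{8}{-5 + 12 + 2 \cdot 36} \left(-31\right) = 25855 + 26 \frac{8}{-5 + 12 + 72} \left(-31\right) = 25855 + 26 \cdot \frac{8}{79} \left(-31\right) = 25855 + \frac{208}{79} \left(-31\right) = 25855 - \frac{6448}{79} = \frac{2036097}{79}$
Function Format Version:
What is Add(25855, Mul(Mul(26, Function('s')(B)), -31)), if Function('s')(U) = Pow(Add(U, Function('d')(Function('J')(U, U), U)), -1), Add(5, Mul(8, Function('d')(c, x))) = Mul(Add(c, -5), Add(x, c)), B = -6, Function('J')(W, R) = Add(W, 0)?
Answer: Rational(2036097, 79) ≈ 25773.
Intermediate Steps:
Function('J')(W, R) = W
Function('d')(c, x) = Add(Rational(-5, 8), Mul(Rational(1, 8), Add(-5, c), Add(c, x))) (Function('d')(c, x) = Add(Rational(-5, 8), Mul(Rational(1, 8), Mul(Add(c, -5), Add(x, c)))) = Add(Rational(-5, 8), Mul(Rational(1, 8), Mul(Add(-5, c), Add(c, x)))) = Add(Rational(-5, 8), Mul(Rational(1, 8), Add(-5, c), Add(c, x))))
Function('s')(U) = Pow(Add(Rational(-5, 8), Mul(Rational(-1, 4), U), Mul(Rational(1, 4), Pow(U, 2))), -1) (Function('s')(U) = Pow(Add(U, Add(Rational(-5, 8), Mul(Rational(-5, 8), U), Mul(Rational(-5, 8), U), Mul(Rational(1, 8), Pow(U, 2)), Mul(Rational(1, 8), U, U))), -1) = Pow(Add(U, Add(Rational(-5, 8), Mul(Rational(-5, 8), U), Mul(Rational(-5, 8), U), Mul(Rational(1, 8), Pow(U, 2)), Mul(Rational(1, 8), Pow(U, 2)))), -1) = Pow(Add(U, Add(Rational(-5, 8), Mul(Rational(-5, 4), U), Mul(Rational(1, 4), Pow(U, 2)))), -1) = Pow(Add(Rational(-5, 8), Mul(Rational(-1, 4), U), Mul(Rational(1, 4), Pow(U, 2))), -1))
Add(25855, Mul(Mul(26, Function('s')(B)), -31)) = Add(25855, Mul(Mul(26, Mul(8, Pow(Add(-5, Mul(-2, -6), Mul(2, Pow(-6, 2))), -1))), -31)) = Add(25855, Mul(Mul(26, Mul(8, Pow(Add(-5, 12, Mul(2, 36)), -1))), -31)) = Add(25855, Mul(Mul(26, Mul(8, Pow(Add(-5, 12, 72), -1))), -31)) = Add(25855, Mul(Mul(26, Mul(8, Pow(79, -1))), -31)) = Add(25855, Mul(Mul(26, Mul(8, Rational(1, 79))), -31)) = Add(25855, Mul(Mul(26, Rational(8, 79)), -31)) = Add(25855, Mul(Rational(208, 79), -31)) = Add(25855, Rational(-6448, 79)) = Rational(2036097, 79)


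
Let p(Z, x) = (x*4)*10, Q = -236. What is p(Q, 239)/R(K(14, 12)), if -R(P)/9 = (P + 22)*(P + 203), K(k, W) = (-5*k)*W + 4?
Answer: -4780/2318679 ≈ -0.0020615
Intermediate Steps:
K(k, W) = 4 - 5*W*k (K(k, W) = -5*W*k + 4 = 4 - 5*W*k)
R(P) = -9*(22 + P)*(203 + P) (R(P) = -9*(P + 22)*(P + 203) = -9*(22 + P)*(203 + P))
p(Z, x) = 40*x (p(Z, x) = (4*x)*10 = 40*x)
p(Q, 239)/R(K(14, 12)) = (40*239)/(-40194 - 2025*(4 - 5*12*14) - 9*(4 - 5*12*14)**2) = 9560/(-40194 - 2025*(4 - 840) - 9*(4 - 840)**2) = 9560/(-40194 - 2025*(-836) - 9*(-836)**2) = 9560/(-40194 + 1692900 - 9*698896) = 9560/(-40194 + 1692900 - 6290064) = 9560/(-4637358) = 9560*(-1/4637358) = -4780/2318679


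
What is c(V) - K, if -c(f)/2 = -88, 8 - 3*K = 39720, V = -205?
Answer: 40240/3 ≈ 13413.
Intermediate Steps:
K = -39712/3 (K = 8/3 - ⅓*39720 = 8/3 - 13240 = -39712/3 ≈ -13237.)
c(f) = 176 (c(f) = -2*(-88) = 176)
c(V) - K = 176 - 1*(-39712/3) = 176 + 39712/3 = 40240/3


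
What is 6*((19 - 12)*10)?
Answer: 420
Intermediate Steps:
6*((19 - 12)*10) = 6*(7*10) = 6*70 = 420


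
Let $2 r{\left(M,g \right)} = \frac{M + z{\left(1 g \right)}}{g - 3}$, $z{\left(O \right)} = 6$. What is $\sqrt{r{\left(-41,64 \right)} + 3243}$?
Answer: $\frac{\sqrt{48264542}}{122} \approx 56.945$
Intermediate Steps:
$r{\left(M,g \right)} = \frac{6 + M}{2 \left(-3 + g\right)}$ ($r{\left(M,g \right)} = \frac{\left(M + 6\right) \frac{1}{g - 3}}{2} = \frac{\left(6 + M\right) \frac{1}{-3 + g}}{2} = \frac{\frac{1}{-3 + g} \left(6 + M\right)}{2} = \frac{6 + M}{2 \left(-3 + g\right)}$)
$\sqrt{r{\left(-41,64 \right)} + 3243} = \sqrt{\frac{6 - 41}{2 \left(-3 + 64\right)} + 3243} = \sqrt{\frac{1}{2} \cdot \frac{1}{61} \left(-35\right) + 3243} = \sqrt{- \frac{35}{122} + 3243} = \sqrt{\frac{395611}{122}} = \frac{\sqrt{48264542}}{122}$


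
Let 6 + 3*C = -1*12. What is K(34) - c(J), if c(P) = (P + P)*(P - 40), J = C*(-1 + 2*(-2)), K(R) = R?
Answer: 634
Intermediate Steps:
C = -6 (C = -2 + (-1*12)/3 = -2 + (⅓)*(-12) = -2 - 4 = -6)
J = 30 (J = -6*(-1 + 2*(-2)) = -6*(-1 - 4) = -6*(-5) = 30)
c(P) = 2*P*(-40 + P) (c(P) = (2*P)*(-40 + P) = 2*P*(-40 + P))
K(34) - c(J) = 34 - 2*30*(-40 + 30) = 34 - 2*30*(-10) = 34 - 1*(-600) = 34 + 600 = 634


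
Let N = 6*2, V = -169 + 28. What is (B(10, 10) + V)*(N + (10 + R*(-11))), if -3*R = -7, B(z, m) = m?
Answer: 1441/3 ≈ 480.33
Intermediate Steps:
R = 7/3 (R = -⅓*(-7) = 7/3 ≈ 2.3333)
V = -141
N = 12
(B(10, 10) + V)*(N + (10 + R*(-11))) = (10 - 141)*(12 + (10 + (7/3)*(-11))) = -131*(12 + (10 - 77/3)) = -131*(12 - 47/3) = -131*(-11/3) = 1441/3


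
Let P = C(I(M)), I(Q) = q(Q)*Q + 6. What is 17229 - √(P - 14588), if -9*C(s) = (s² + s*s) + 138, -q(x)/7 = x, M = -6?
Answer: 17229 - I*√252462/3 ≈ 17229.0 - 167.49*I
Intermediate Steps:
q(x) = -7*x
I(Q) = 6 - 7*Q² (I(Q) = (-7*Q)*Q + 6 = -7*Q² + 6 = 6 - 7*Q²)
C(s) = -46/3 - 2*s²/9 (C(s) = -((s² + s*s) + 138)/9 = -((s² + s²) + 138)/9 = -(2*s² + 138)/9 = -(138 + 2*s²)/9 = -46/3 - 2*s²/9)
P = -40390/3 (P = -46/3 - 2*(6 - 7*(-6)²)²/9 = -46/3 - 2*(6 - 7*36)²/9 = -46/3 - 2*(6 - 252)²/9 = -46/3 - 2/9*(-246)² = -46/3 - 2/9*60516 = -46/3 - 13448 = -40390/3 ≈ -13463.)
17229 - √(P - 14588) = 17229 - √(-40390/3 - 14588) = 17229 - √(-84154/3) = 17229 - I*√252462/3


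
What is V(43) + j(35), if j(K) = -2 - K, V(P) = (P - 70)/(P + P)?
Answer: -3209/86 ≈ -37.314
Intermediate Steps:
V(P) = (-70 + P)/(2*P) (V(P) = (-70 + P)/((2*P)) = (-70 + P)*(1/(2*P)) = (-70 + P)/(2*P))
V(43) + j(35) = (½)*(-70 + 43)/43 + (-2 - 1*35) = (½)*(1/43)*(-27) + (-2 - 35) = -27/86 - 37 = -3209/86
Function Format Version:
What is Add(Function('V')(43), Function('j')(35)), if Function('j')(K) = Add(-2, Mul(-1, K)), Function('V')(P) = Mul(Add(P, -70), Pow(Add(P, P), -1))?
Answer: Rational(-3209, 86) ≈ -37.314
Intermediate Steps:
Function('V')(P) = Mul(Rational(1, 2), Pow(P, -1), Add(-70, P)) (Function('V')(P) = Mul(Add(-70, P), Pow(Mul(2, P), -1)) = Mul(Add(-70, P), Mul(Rational(1, 2), Pow(P, -1))) = Mul(Rational(1, 2), Pow(P, -1), Add(-70, P)))
Add(Function('V')(43), Function('j')(35)) = Add(Mul(Rational(1, 2), Pow(43, -1), Add(-70, 43)), Add(-2, Mul(-1, 35))) = Add(Mul(Rational(1, 2), Rational(1, 43), -27), Add(-2, -35)) = Add(Rational(-27, 86), -37) = Rational(-3209, 86)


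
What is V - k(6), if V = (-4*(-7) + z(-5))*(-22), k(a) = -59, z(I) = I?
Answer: -447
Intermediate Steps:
V = -506 (V = (-4*(-7) - 5)*(-22) = (28 - 5)*(-22) = 23*(-22) = -506)
V - k(6) = -506 - 1*(-59) = -506 + 59 = -447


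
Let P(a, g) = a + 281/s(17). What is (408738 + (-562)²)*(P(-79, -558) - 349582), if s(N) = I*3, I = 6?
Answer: -2280120796547/9 ≈ -2.5335e+11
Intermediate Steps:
s(N) = 18 (s(N) = 6*3 = 18)
P(a, g) = 281/18 + a (P(a, g) = a + 281/18 = 281/18 + a)
(408738 + (-562)²)*(P(-79, -558) - 349582) = (408738 + (-562)²)*((281/18 - 79) - 349582) = (408738 + 315844)*(-1141/18 - 349582) = 724582*(-6293617/18) = -2280120796547/9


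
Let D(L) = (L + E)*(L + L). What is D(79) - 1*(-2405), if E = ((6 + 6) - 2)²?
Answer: 30687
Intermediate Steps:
E = 100 (E = (12 - 2)² = 10² = 100)
D(L) = 2*L*(100 + L) (D(L) = (L + 100)*(L + L) = (100 + L)*(2*L) = 2*L*(100 + L))
D(79) - 1*(-2405) = 2*79*(100 + 79) - 1*(-2405) = 2*79*179 + 2405 = 28282 + 2405 = 30687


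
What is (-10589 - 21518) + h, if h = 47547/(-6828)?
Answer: -73091381/2276 ≈ -32114.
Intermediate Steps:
h = -15849/2276 (h = 47547*(-1/6828) = -15849/2276 ≈ -6.9635)
(-10589 - 21518) + h = (-10589 - 21518) - 15849/2276 = -32107 - 15849/2276 = -73091381/2276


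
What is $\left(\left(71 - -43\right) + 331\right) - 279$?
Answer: $166$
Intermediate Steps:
$\left(\left(71 - -43\right) + 331\right) - 279 = \left(\left(71 + 43\right) + 331\right) - 279 = \left(114 + 331\right) - 279 = 445 - 279 = 166$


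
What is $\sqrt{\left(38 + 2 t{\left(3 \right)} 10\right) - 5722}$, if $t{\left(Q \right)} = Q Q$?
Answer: $8 i \sqrt{86} \approx 74.189 i$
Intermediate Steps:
$t{\left(Q \right)} = Q^{2}$
$\sqrt{\left(38 + 2 t{\left(3 \right)} 10\right) - 5722} = \sqrt{\left(38 + 2 \cdot 3^{2} \cdot 10\right) - 5722} = \sqrt{\left(38 + 2 \cdot 9 \cdot 10\right) - 5722} = \sqrt{\left(38 + 2 \cdot 90\right) - 5722} = \sqrt{\left(38 + 180\right) - 5722} = \sqrt{218 - 5722} = \sqrt{-5504} = 8 i \sqrt{86}$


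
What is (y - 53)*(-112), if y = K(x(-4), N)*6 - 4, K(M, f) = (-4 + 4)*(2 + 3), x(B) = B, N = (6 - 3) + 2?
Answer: 6384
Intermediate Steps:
N = 5 (N = 3 + 2 = 5)
K(M, f) = 0 (K(M, f) = 0*5 = 0)
y = -4 (y = 0*6 - 4 = 0 - 4 = -4)
(y - 53)*(-112) = (-4 - 53)*(-112) = -57*(-112) = 6384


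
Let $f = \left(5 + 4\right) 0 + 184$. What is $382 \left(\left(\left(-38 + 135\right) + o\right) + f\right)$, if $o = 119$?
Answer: $152800$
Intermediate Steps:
$f = 184$ ($f = 9 \cdot 0 + 184 = 0 + 184 = 184$)
$382 \left(\left(\left(-38 + 135\right) + o\right) + f\right) = 382 \left(\left(\left(-38 + 135\right) + 119\right) + 184\right) = 382 \left(\left(97 + 119\right) + 184\right) = 382 \left(216 + 184\right) = 382 \cdot 400 = 152800$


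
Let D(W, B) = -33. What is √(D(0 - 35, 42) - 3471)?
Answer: 4*I*√219 ≈ 59.195*I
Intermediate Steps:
√(D(0 - 35, 42) - 3471) = √(-33 - 3471) = √(-3504) = 4*I*√219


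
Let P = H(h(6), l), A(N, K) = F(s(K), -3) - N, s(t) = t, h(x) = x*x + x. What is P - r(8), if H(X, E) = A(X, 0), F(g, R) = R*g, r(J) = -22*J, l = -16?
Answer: 134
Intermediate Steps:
h(x) = x + x**2 (h(x) = x**2 + x = x + x**2)
A(N, K) = -N - 3*K (A(N, K) = -3*K - N = -N - 3*K)
H(X, E) = -X (H(X, E) = -X - 3*0 = -X + 0 = -X)
P = -42 (P = -6*(1 + 6) = -6*7 = -1*42 = -42)
P - r(8) = -42 - (-22)*8 = -42 - 1*(-176) = -42 + 176 = 134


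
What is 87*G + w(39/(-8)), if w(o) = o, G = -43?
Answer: -29967/8 ≈ -3745.9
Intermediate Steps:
87*G + w(39/(-8)) = 87*(-43) + 39/(-8) = -3741 + 39*(-⅛) = -3741 - 39/8 = -29967/8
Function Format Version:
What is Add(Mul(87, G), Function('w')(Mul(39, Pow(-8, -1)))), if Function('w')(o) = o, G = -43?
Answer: Rational(-29967, 8) ≈ -3745.9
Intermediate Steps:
Add(Mul(87, G), Function('w')(Mul(39, Pow(-8, -1)))) = Add(Mul(87, -43), Mul(39, Pow(-8, -1))) = Add(-3741, Mul(39, Rational(-1, 8))) = Add(-3741, Rational(-39, 8)) = Rational(-29967, 8)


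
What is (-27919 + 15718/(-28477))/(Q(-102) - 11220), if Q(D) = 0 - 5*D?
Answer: 795065081/304988670 ≈ 2.6069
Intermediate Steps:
Q(D) = -5*D
(-27919 + 15718/(-28477))/(Q(-102) - 11220) = (-27919 + 15718/(-28477))/(-5*(-102) - 11220) = (-27919 + 15718*(-1/28477))/(510 - 11220) = (-27919 - 15718/28477)/(-10710) = -795065081/28477*(-1/10710) = 795065081/304988670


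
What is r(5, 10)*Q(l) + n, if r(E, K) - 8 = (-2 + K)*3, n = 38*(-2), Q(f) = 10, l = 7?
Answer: 244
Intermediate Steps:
n = -76
r(E, K) = 2 + 3*K (r(E, K) = 8 + (-2 + K)*3 = 8 + (-6 + 3*K) = 2 + 3*K)
r(5, 10)*Q(l) + n = (2 + 3*10)*10 - 76 = (2 + 30)*10 - 76 = 32*10 - 76 = 320 - 76 = 244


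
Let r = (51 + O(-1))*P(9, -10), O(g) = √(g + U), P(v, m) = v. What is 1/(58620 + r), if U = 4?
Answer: 19693/1163442666 - √3/387814222 ≈ 1.6922e-5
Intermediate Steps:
O(g) = √(4 + g) (O(g) = √(g + 4) = √(4 + g))
r = 459 + 9*√3 (r = (51 + √(4 - 1))*9 = (51 + √3)*9 = 459 + 9*√3 ≈ 474.59)
1/(58620 + r) = 1/(58620 + (459 + 9*√3)) = 1/(59079 + 9*√3)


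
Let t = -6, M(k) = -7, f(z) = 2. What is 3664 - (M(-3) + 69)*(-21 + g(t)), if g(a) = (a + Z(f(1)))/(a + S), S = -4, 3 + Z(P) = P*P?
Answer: 4935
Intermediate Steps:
Z(P) = -3 + P² (Z(P) = -3 + P*P = -3 + P²)
g(a) = (1 + a)/(-4 + a) (g(a) = (a + (-3 + 2²))/(a - 4) = (a + (-3 + 4))/(-4 + a) = (a + 1)/(-4 + a) = (1 + a)/(-4 + a))
3664 - (M(-3) + 69)*(-21 + g(t)) = 3664 - (-7 + 69)*(-21 + (1 - 6)/(-4 - 6)) = 3664 - 62*(-21 - 5/(-10)) = 3664 - 62*(-21 - ⅒*(-5)) = 3664 - 62*(-21 + ½) = 3664 - 62*(-41)/2 = 3664 - 1*(-1271) = 3664 + 1271 = 4935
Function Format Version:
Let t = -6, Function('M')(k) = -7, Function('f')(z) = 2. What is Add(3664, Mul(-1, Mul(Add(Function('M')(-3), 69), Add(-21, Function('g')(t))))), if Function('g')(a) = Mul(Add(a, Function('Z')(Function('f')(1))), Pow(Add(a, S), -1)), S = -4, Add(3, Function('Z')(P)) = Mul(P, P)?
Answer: 4935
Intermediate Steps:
Function('Z')(P) = Add(-3, Pow(P, 2)) (Function('Z')(P) = Add(-3, Mul(P, P)) = Add(-3, Pow(P, 2)))
Function('g')(a) = Mul(Pow(Add(-4, a), -1), Add(1, a)) (Function('g')(a) = Mul(Add(a, Add(-3, Pow(2, 2))), Pow(Add(a, -4), -1)) = Mul(Add(a, Add(-3, 4)), Pow(Add(-4, a), -1)) = Mul(Add(a, 1), Pow(Add(-4, a), -1)) = Mul(Add(1, a), Pow(Add(-4, a), -1)) = Mul(Pow(Add(-4, a), -1), Add(1, a)))
Add(3664, Mul(-1, Mul(Add(Function('M')(-3), 69), Add(-21, Function('g')(t))))) = Add(3664, Mul(-1, Mul(Add(-7, 69), Add(-21, Mul(Pow(Add(-4, -6), -1), Add(1, -6)))))) = Add(3664, Mul(-1, Mul(62, Add(-21, Mul(Pow(-10, -1), -5))))) = Add(3664, Mul(-1, Mul(62, Add(-21, Mul(Rational(-1, 10), -5))))) = Add(3664, Mul(-1, Mul(62, Add(-21, Rational(1, 2))))) = Add(3664, Mul(-1, Mul(62, Rational(-41, 2)))) = Add(3664, Mul(-1, -1271)) = Add(3664, 1271) = 4935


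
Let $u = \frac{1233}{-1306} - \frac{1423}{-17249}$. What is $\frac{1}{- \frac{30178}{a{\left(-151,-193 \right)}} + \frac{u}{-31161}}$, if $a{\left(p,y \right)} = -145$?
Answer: $\frac{101785634373930}{21184050222226607} \approx 0.0048048$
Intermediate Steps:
$u = - \frac{19409579}{22527194}$ ($u = 1233 \left(- \frac{1}{1306}\right) - - \frac{1423}{17249} = - \frac{1233}{1306} + \frac{1423}{17249} = - \frac{19409579}{22527194} \approx -0.86161$)
$\frac{1}{- \frac{30178}{a{\left(-151,-193 \right)}} + \frac{u}{-31161}} = \frac{1}{- \frac{30178}{-145} - \frac{19409579}{22527194 \left(-31161\right)}} = \frac{1}{\left(-30178\right) \left(- \frac{1}{145}\right) - - \frac{19409579}{701969892234}} = \frac{1}{\frac{30178}{145} + \frac{19409579}{701969892234}} = \frac{1}{\frac{21184050222226607}{101785634373930}} = \frac{101785634373930}{21184050222226607}$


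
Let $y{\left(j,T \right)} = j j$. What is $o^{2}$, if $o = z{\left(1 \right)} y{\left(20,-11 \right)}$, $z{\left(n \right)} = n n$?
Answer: $160000$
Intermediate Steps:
$y{\left(j,T \right)} = j^{2}$
$z{\left(n \right)} = n^{2}$
$o = 400$ ($o = 1^{2} \cdot 20^{2} = 1 \cdot 400 = 400$)
$o^{2} = 400^{2} = 160000$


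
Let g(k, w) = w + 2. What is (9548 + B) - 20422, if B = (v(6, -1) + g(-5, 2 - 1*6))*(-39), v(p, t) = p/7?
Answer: -75806/7 ≈ -10829.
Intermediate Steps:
g(k, w) = 2 + w
v(p, t) = p/7 (v(p, t) = p*(1/7) = p/7)
B = 312/7 (B = ((1/7)*6 + (2 + (2 - 1*6)))*(-39) = (6/7 + (2 + (2 - 6)))*(-39) = (6/7 + (2 - 4))*(-39) = (6/7 - 2)*(-39) = -8/7*(-39) = 312/7 ≈ 44.571)
(9548 + B) - 20422 = (9548 + 312/7) - 20422 = 67148/7 - 20422 = -75806/7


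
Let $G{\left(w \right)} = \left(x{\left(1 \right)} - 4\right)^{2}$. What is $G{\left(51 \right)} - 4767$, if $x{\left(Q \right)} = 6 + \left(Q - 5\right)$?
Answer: $-4763$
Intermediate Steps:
$x{\left(Q \right)} = 1 + Q$ ($x{\left(Q \right)} = 6 + \left(Q - 5\right) = 6 + \left(-5 + Q\right) = 1 + Q$)
$G{\left(w \right)} = 4$ ($G{\left(w \right)} = \left(\left(1 + 1\right) - 4\right)^{2} = \left(2 - 4\right)^{2} = \left(-2\right)^{2} = 4$)
$G{\left(51 \right)} - 4767 = 4 - 4767 = -4763$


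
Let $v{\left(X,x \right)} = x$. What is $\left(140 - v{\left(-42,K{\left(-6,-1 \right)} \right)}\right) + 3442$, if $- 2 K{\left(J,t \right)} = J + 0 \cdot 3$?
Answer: $3579$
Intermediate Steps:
$K{\left(J,t \right)} = - \frac{J}{2}$ ($K{\left(J,t \right)} = - \frac{J + 0 \cdot 3}{2} = - \frac{J + 0}{2} = - \frac{J}{2}$)
$\left(140 - v{\left(-42,K{\left(-6,-1 \right)} \right)}\right) + 3442 = \left(140 - \left(- \frac{1}{2}\right) \left(-6\right)\right) + 3442 = \left(140 - 3\right) + 3442 = 137 + 3442 = 3579$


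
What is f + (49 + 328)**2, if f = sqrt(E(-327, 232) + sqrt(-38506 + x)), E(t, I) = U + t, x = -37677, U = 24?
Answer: 142129 + sqrt(-303 + I*sqrt(76183)) ≈ 1.4214e+5 + 18.879*I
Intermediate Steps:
E(t, I) = 24 + t
f = sqrt(-303 + I*sqrt(76183)) (f = sqrt((24 - 327) + sqrt(-38506 - 37677)) = sqrt(-303 + sqrt(-76183)) = sqrt(-303 + I*sqrt(76183)) ≈ 7.3099 + 18.879*I)
f + (49 + 328)**2 = sqrt(-303 + I*sqrt(76183)) + (49 + 328)**2 = sqrt(-303 + I*sqrt(76183)) + 377**2 = sqrt(-303 + I*sqrt(76183)) + 142129 = 142129 + sqrt(-303 + I*sqrt(76183))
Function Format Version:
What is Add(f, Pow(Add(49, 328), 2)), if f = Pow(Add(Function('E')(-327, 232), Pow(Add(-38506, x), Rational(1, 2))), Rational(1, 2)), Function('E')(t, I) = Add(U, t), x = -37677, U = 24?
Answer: Add(142129, Pow(Add(-303, Mul(I, Pow(76183, Rational(1, 2)))), Rational(1, 2))) ≈ Add(1.4214e+5, Mul(18.879, I))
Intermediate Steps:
Function('E')(t, I) = Add(24, t)
f = Pow(Add(-303, Mul(I, Pow(76183, Rational(1, 2)))), Rational(1, 2)) (f = Pow(Add(Add(24, -327), Pow(Add(-38506, -37677), Rational(1, 2))), Rational(1, 2)) = Pow(Add(-303, Pow(-76183, Rational(1, 2))), Rational(1, 2)) = Pow(Add(-303, Mul(I, Pow(76183, Rational(1, 2)))), Rational(1, 2)) ≈ Add(7.3099, Mul(18.879, I)))
Add(f, Pow(Add(49, 328), 2)) = Add(Pow(Add(-303, Mul(I, Pow(76183, Rational(1, 2)))), Rational(1, 2)), Pow(Add(49, 328), 2)) = Add(Pow(Add(-303, Mul(I, Pow(76183, Rational(1, 2)))), Rational(1, 2)), Pow(377, 2)) = Add(Pow(Add(-303, Mul(I, Pow(76183, Rational(1, 2)))), Rational(1, 2)), 142129) = Add(142129, Pow(Add(-303, Mul(I, Pow(76183, Rational(1, 2)))), Rational(1, 2)))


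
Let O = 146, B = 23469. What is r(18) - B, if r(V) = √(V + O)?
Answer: -23469 + 2*√41 ≈ -23456.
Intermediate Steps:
r(V) = √(146 + V) (r(V) = √(V + 146) = √(146 + V))
r(18) - B = √(146 + 18) - 1*23469 = √164 - 23469 = 2*√41 - 23469 = -23469 + 2*√41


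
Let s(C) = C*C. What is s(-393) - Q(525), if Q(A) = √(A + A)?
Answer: 154449 - 5*√42 ≈ 1.5442e+5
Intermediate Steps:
s(C) = C²
Q(A) = √2*√A (Q(A) = √(2*A) = √2*√A)
s(-393) - Q(525) = (-393)² - √2*√525 = 154449 - √2*5*√21 = 154449 - 5*√42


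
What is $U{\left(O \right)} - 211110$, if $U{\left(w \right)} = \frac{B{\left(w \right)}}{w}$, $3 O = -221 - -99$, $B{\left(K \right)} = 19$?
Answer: $- \frac{25755477}{122} \approx -2.1111 \cdot 10^{5}$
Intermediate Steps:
$O = - \frac{122}{3}$ ($O = \frac{-221 - -99}{3} = \frac{-221 + 99}{3} = \frac{1}{3} \left(-122\right) = - \frac{122}{3} \approx -40.667$)
$U{\left(w \right)} = \frac{19}{w}$
$U{\left(O \right)} - 211110 = \frac{19}{- \frac{122}{3}} - 211110 = 19 \left(- \frac{3}{122}\right) - 211110 = - \frac{57}{122} - 211110 = - \frac{25755477}{122}$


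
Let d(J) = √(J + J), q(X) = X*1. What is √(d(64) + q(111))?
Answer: √(111 + 8*√2) ≈ 11.060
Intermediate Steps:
q(X) = X
d(J) = √2*√J (d(J) = √(2*J) = √2*√J)
√(d(64) + q(111)) = √(√2*√64 + 111) = √(√2*8 + 111) = √(8*√2 + 111) = √(111 + 8*√2)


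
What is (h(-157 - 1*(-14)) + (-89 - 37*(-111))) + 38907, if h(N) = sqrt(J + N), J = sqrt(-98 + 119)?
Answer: 42925 + sqrt(-143 + sqrt(21)) ≈ 42925.0 + 11.765*I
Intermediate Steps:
J = sqrt(21) ≈ 4.5826
h(N) = sqrt(N + sqrt(21)) (h(N) = sqrt(sqrt(21) + N) = sqrt(N + sqrt(21)))
(h(-157 - 1*(-14)) + (-89 - 37*(-111))) + 38907 = (sqrt((-157 - 1*(-14)) + sqrt(21)) + (-89 - 37*(-111))) + 38907 = (sqrt((-157 + 14) + sqrt(21)) + (-89 + 4107)) + 38907 = (sqrt(-143 + sqrt(21)) + 4018) + 38907 = (4018 + sqrt(-143 + sqrt(21))) + 38907 = 42925 + sqrt(-143 + sqrt(21))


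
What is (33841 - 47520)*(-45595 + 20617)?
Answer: 341674062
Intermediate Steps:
(33841 - 47520)*(-45595 + 20617) = -13679*(-24978) = 341674062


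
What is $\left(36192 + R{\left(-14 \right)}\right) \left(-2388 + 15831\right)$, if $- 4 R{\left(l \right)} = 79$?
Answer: $\frac{1945054227}{4} \approx 4.8626 \cdot 10^{8}$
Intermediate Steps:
$R{\left(l \right)} = - \frac{79}{4}$ ($R{\left(l \right)} = \left(- \frac{1}{4}\right) 79 = - \frac{79}{4}$)
$\left(36192 + R{\left(-14 \right)}\right) \left(-2388 + 15831\right) = \left(36192 - \frac{79}{4}\right) \left(-2388 + 15831\right) = \frac{144689}{4} \cdot 13443 = \frac{1945054227}{4}$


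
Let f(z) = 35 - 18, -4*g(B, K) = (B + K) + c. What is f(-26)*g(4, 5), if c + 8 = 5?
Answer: -51/2 ≈ -25.500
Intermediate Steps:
c = -3 (c = -8 + 5 = -3)
g(B, K) = ¾ - B/4 - K/4 (g(B, K) = -((B + K) - 3)/4 = -(-3 + B + K)/4 = ¾ - B/4 - K/4)
f(z) = 17
f(-26)*g(4, 5) = 17*(¾ - ¼*4 - ¼*5) = 17*(¾ - 1 - 5/4) = 17*(-3/2) = -51/2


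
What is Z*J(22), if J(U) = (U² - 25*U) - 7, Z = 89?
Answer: -6497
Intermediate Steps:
J(U) = -7 + U² - 25*U
Z*J(22) = 89*(-7 + 22² - 25*22) = 89*(-7 + 484 - 550) = 89*(-73) = -6497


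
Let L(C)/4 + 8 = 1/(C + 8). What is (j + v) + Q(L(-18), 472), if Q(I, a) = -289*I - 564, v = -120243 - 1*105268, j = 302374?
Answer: 428313/5 ≈ 85663.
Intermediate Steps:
L(C) = -32 + 4/(8 + C) (L(C) = -32 + 4/(C + 8) = -32 + 4/(8 + C))
v = -225511 (v = -120243 - 105268 = -225511)
Q(I, a) = -564 - 289*I
(j + v) + Q(L(-18), 472) = (302374 - 225511) + (-564 - 1156*(-63 - 8*(-18))/(8 - 18)) = 76863 + (-564 - 1156*(-63 + 144)/(-10)) = 76863 + (-564 - 1156*(-1)*81/10) = 76863 + (-564 - 289*(-162/5)) = 76863 + (-564 + 46818/5) = 76863 + 43998/5 = 428313/5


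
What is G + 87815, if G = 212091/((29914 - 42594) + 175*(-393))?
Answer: 650250794/7405 ≈ 87812.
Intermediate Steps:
G = -19281/7405 (G = 212091/(-12680 - 68775) = 212091/(-81455) = 212091*(-1/81455) = -19281/7405 ≈ -2.6038)
G + 87815 = -19281/7405 + 87815 = 650250794/7405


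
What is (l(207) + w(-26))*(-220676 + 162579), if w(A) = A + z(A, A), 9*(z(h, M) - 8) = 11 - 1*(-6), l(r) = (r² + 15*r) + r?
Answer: -24127916488/9 ≈ -2.6809e+9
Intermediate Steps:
l(r) = r² + 16*r
z(h, M) = 89/9 (z(h, M) = 8 + (11 - 1*(-6))/9 = 8 + (11 + 6)/9 = 8 + (⅑)*17 = 8 + 17/9 = 89/9)
w(A) = 89/9 + A (w(A) = A + 89/9 = 89/9 + A)
(l(207) + w(-26))*(-220676 + 162579) = (207*(16 + 207) + (89/9 - 26))*(-220676 + 162579) = (207*223 - 145/9)*(-58097) = (46161 - 145/9)*(-58097) = (415304/9)*(-58097) = -24127916488/9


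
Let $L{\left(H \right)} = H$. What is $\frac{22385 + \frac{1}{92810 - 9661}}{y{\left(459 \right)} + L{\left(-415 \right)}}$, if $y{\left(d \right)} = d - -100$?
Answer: $\frac{310215061}{1995576} \approx 155.45$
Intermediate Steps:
$y{\left(d \right)} = 100 + d$ ($y{\left(d \right)} = d + 100 = 100 + d$)
$\frac{22385 + \frac{1}{92810 - 9661}}{y{\left(459 \right)} + L{\left(-415 \right)}} = \frac{22385 + \frac{1}{92810 - 9661}}{\left(100 + 459\right) - 415} = \frac{22385 + \frac{1}{83149}}{559 - 415} = \frac{22385 + \frac{1}{83149}}{144} = \frac{1861290366}{83149} \cdot \frac{1}{144} = \frac{310215061}{1995576}$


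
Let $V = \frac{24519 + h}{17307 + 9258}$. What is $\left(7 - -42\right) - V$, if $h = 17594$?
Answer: $\frac{54764}{1155} \approx 47.415$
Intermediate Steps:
$V = \frac{1831}{1155}$ ($V = \frac{24519 + 17594}{17307 + 9258} = \frac{42113}{26565} = 42113 \cdot \frac{1}{26565} = \frac{1831}{1155} \approx 1.5853$)
$\left(7 - -42\right) - V = \left(7 - -42\right) - \frac{1831}{1155} = \left(7 + 42\right) - \frac{1831}{1155} = 49 - \frac{1831}{1155} = \frac{54764}{1155}$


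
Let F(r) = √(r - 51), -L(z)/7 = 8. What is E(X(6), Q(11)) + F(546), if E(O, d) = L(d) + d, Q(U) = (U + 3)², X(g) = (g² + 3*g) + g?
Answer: 140 + 3*√55 ≈ 162.25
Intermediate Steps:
L(z) = -56 (L(z) = -7*8 = -56)
X(g) = g² + 4*g
F(r) = √(-51 + r)
Q(U) = (3 + U)²
E(O, d) = -56 + d
E(X(6), Q(11)) + F(546) = (-56 + (3 + 11)²) + √(-51 + 546) = (-56 + 14²) + √495 = (-56 + 196) + 3*√55 = 140 + 3*√55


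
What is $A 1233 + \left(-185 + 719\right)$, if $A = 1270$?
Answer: $1566444$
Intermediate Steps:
$A 1233 + \left(-185 + 719\right) = 1270 \cdot 1233 + \left(-185 + 719\right) = 1565910 + 534 = 1566444$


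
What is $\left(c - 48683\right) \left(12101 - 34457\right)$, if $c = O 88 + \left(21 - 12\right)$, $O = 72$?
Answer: $946508328$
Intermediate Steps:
$c = 6345$ ($c = 72 \cdot 88 + \left(21 - 12\right) = 6336 + 9 = 6345$)
$\left(c - 48683\right) \left(12101 - 34457\right) = \left(6345 - 48683\right) \left(12101 - 34457\right) = \left(-42338\right) \left(-22356\right) = 946508328$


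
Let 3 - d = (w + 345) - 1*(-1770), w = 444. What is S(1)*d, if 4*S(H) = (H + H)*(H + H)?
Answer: -2556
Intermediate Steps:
S(H) = H² (S(H) = ((H + H)*(H + H))/4 = ((2*H)*(2*H))/4 = (4*H²)/4 = H²)
d = -2556 (d = 3 - ((444 + 345) - 1*(-1770)) = 3 - (789 + 1770) = 3 - 1*2559 = 3 - 2559 = -2556)
S(1)*d = 1²*(-2556) = 1*(-2556) = -2556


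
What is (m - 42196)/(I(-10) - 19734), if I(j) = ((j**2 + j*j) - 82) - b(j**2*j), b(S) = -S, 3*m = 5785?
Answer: 120803/61848 ≈ 1.9532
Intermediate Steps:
m = 5785/3 (m = (1/3)*5785 = 5785/3 ≈ 1928.3)
I(j) = -82 + j**3 + 2*j**2 (I(j) = ((j**2 + j*j) - 82) - (-1)*j**2*j = ((j**2 + j**2) - 82) - (-1)*j**3 = (2*j**2 - 82) + j**3 = (-82 + 2*j**2) + j**3 = -82 + j**3 + 2*j**2)
(m - 42196)/(I(-10) - 19734) = (5785/3 - 42196)/((-82 + (-10)**3 + 2*(-10)**2) - 19734) = -120803/(3*((-82 - 1000 + 2*100) - 19734)) = -120803/(3*((-82 - 1000 + 200) - 19734)) = -120803/(3*(-882 - 19734)) = -120803/3/(-20616) = -120803/3*(-1/20616) = 120803/61848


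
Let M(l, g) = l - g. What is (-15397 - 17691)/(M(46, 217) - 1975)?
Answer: 16544/1073 ≈ 15.418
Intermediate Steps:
(-15397 - 17691)/(M(46, 217) - 1975) = (-15397 - 17691)/((46 - 1*217) - 1975) = -33088/((46 - 217) - 1975) = -33088/(-171 - 1975) = -33088/(-2146) = -33088*(-1/2146) = 16544/1073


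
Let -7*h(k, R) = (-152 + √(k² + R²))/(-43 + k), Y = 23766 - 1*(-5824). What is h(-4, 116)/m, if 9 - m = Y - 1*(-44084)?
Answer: 152/24235785 - 4*√842/24235785 ≈ 1.4826e-6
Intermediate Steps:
Y = 29590 (Y = 23766 + 5824 = 29590)
h(k, R) = -(-152 + √(R² + k²))/(7*(-43 + k)) (h(k, R) = -(-152 + √(k² + R²))/(7*(-43 + k)) = -(-152 + √(R² + k²))/(7*(-43 + k)))
m = -73665 (m = 9 - (29590 - 1*(-44084)) = 9 - (29590 + 44084) = 9 - 1*73674 = 9 - 73674 = -73665)
h(-4, 116)/m = ((152 - √(116² + (-4)²))/(7*(-43 - 4)))/(-73665) = ((⅐)*(152 - √(13456 + 16))/(-47))*(-1/73665) = ((⅐)*(-1/47)*(152 - √13472))*(-1/73665) = ((⅐)*(-1/47)*(152 - 4*√842))*(-1/73665) = (-152/329 + 4*√842/329)*(-1/73665) = 152/24235785 - 4*√842/24235785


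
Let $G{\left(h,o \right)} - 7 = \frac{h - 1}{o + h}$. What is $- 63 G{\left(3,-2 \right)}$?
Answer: $-567$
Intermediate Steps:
$G{\left(h,o \right)} = 7 + \frac{-1 + h}{h + o}$ ($G{\left(h,o \right)} = 7 + \frac{h - 1}{o + h} = 7 + \frac{-1 + h}{h + o}$)
$- 63 G{\left(3,-2 \right)} = - 63 \frac{-1 + 7 \left(-2\right) + 8 \cdot 3}{3 - 2} = - 63 \frac{-1 - 14 + 24}{1} = - 63 \cdot 1 \cdot 9 = \left(-63\right) 9 = -567$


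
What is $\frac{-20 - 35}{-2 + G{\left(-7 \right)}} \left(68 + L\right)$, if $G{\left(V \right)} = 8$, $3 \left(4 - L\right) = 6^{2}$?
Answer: $-550$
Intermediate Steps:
$L = -8$ ($L = 4 - \frac{6^{2}}{3} = 4 - 12 = -8$)
$\frac{-20 - 35}{-2 + G{\left(-7 \right)}} \left(68 + L\right) = \frac{-20 - 35}{-2 + 8} \left(68 - 8\right) = - \frac{55}{6} \cdot 60 = \left(-55\right) \frac{1}{6} \cdot 60 = \left(- \frac{55}{6}\right) 60 = -550$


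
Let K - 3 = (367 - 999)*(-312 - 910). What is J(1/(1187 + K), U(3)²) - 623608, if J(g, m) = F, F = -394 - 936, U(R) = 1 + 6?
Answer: -624938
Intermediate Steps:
K = 772307 (K = 3 + (367 - 999)*(-312 - 910) = 3 - 632*(-1222) = 3 + 772304 = 772307)
U(R) = 7
F = -1330
J(g, m) = -1330
J(1/(1187 + K), U(3)²) - 623608 = -1330 - 623608 = -624938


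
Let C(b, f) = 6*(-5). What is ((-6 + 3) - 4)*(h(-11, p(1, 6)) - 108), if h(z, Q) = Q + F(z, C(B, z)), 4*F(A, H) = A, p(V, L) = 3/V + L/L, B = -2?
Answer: 2989/4 ≈ 747.25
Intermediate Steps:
C(b, f) = -30
p(V, L) = 1 + 3/V (p(V, L) = 3/V + 1 = 1 + 3/V)
F(A, H) = A/4
h(z, Q) = Q + z/4
((-6 + 3) - 4)*(h(-11, p(1, 6)) - 108) = ((-6 + 3) - 4)*(((3 + 1)/1 + (¼)*(-11)) - 108) = (-3 - 4)*((1*4 - 11/4) - 108) = -7*((4 - 11/4) - 108) = -7*(5/4 - 108) = -7*(-427/4) = 2989/4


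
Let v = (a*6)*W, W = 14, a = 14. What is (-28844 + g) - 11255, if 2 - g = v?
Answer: -41273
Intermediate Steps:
v = 1176 (v = (14*6)*14 = 84*14 = 1176)
g = -1174 (g = 2 - 1*1176 = 2 - 1176 = -1174)
(-28844 + g) - 11255 = (-28844 - 1174) - 11255 = -30018 - 11255 = -41273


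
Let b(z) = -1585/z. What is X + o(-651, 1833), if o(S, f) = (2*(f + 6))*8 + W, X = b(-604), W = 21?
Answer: 17786365/604 ≈ 29448.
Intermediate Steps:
X = 1585/604 (X = -1585/(-604) = -1585*(-1/604) = 1585/604 ≈ 2.6242)
o(S, f) = 117 + 16*f (o(S, f) = (2*(f + 6))*8 + 21 = (2*(6 + f))*8 + 21 = (12 + 2*f)*8 + 21 = (96 + 16*f) + 21 = 117 + 16*f)
X + o(-651, 1833) = 1585/604 + (117 + 16*1833) = 1585/604 + (117 + 29328) = 1585/604 + 29445 = 17786365/604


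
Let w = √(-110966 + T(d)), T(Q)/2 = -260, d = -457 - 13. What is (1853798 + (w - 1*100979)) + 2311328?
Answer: 4064147 + I*√111486 ≈ 4.0641e+6 + 333.9*I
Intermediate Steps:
d = -470
T(Q) = -520 (T(Q) = 2*(-260) = -520)
w = I*√111486 (w = √(-110966 - 520) = √(-111486) = I*√111486 ≈ 333.9*I)
(1853798 + (w - 1*100979)) + 2311328 = (1853798 + (I*√111486 - 1*100979)) + 2311328 = (1853798 + (I*√111486 - 100979)) + 2311328 = (1853798 + (-100979 + I*√111486)) + 2311328 = (1752819 + I*√111486) + 2311328 = 4064147 + I*√111486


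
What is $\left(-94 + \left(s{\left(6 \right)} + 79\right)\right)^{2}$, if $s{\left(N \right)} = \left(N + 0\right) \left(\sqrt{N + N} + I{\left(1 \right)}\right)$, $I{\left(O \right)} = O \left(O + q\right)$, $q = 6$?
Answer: $1161 + 648 \sqrt{3} \approx 2283.4$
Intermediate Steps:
$I{\left(O \right)} = O \left(6 + O\right)$ ($I{\left(O \right)} = O \left(O + 6\right) = O \left(6 + O\right)$)
$s{\left(N \right)} = N \left(7 + \sqrt{2} \sqrt{N}\right)$ ($s{\left(N \right)} = \left(N + 0\right) \left(\sqrt{N + N} + 1 \left(6 + 1\right)\right) = N \left(\sqrt{2 N} + 1 \cdot 7\right) = N \left(\sqrt{2} \sqrt{N} + 7\right) = N \left(7 + \sqrt{2} \sqrt{N}\right)$)
$\left(-94 + \left(s{\left(6 \right)} + 79\right)\right)^{2} = \left(-94 + \left(\left(7 \cdot 6 + \sqrt{2} \cdot 6^{\frac{3}{2}}\right) + 79\right)\right)^{2} = \left(-94 + \left(\left(42 + \sqrt{2} \cdot 6 \sqrt{6}\right) + 79\right)\right)^{2} = \left(-94 + \left(\left(42 + 12 \sqrt{3}\right) + 79\right)\right)^{2} = \left(-94 + \left(121 + 12 \sqrt{3}\right)\right)^{2} = \left(27 + 12 \sqrt{3}\right)^{2}$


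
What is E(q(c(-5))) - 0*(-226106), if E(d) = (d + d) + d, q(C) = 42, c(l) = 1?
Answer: 126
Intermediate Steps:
E(d) = 3*d (E(d) = 2*d + d = 3*d)
E(q(c(-5))) - 0*(-226106) = 3*42 - 0*(-226106) = 126 - 1*0 = 126 + 0 = 126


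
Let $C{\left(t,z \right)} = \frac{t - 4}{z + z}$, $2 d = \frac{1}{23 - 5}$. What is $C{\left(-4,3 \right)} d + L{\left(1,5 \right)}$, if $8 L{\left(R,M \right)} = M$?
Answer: $\frac{127}{216} \approx 0.58796$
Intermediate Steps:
$L{\left(R,M \right)} = \frac{M}{8}$
$d = \frac{1}{36}$ ($d = \frac{1}{2 \left(23 - 5\right)} = \frac{1}{2 \cdot 18} = \frac{1}{2} \cdot \frac{1}{18} = \frac{1}{36} \approx 0.027778$)
$C{\left(t,z \right)} = \frac{-4 + t}{2 z}$
$C{\left(-4,3 \right)} d + L{\left(1,5 \right)} = \frac{-4 - 4}{2 \cdot 3} \cdot \frac{1}{36} + \frac{1}{8} \cdot 5 = \frac{1}{2} \cdot \frac{1}{3} \left(-8\right) \frac{1}{36} + \frac{5}{8} = \left(- \frac{4}{3}\right) \frac{1}{36} + \frac{5}{8} = - \frac{1}{27} + \frac{5}{8} = \frac{127}{216}$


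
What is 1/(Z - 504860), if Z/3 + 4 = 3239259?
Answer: 1/9212905 ≈ 1.0854e-7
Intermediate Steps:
Z = 9717765 (Z = -12 + 3*3239259 = -12 + 9717777 = 9717765)
1/(Z - 504860) = 1/(9717765 - 504860) = 1/9212905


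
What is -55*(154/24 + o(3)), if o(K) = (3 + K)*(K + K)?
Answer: -27995/12 ≈ -2332.9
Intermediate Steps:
o(K) = 2*K*(3 + K) (o(K) = (3 + K)*(2*K) = 2*K*(3 + K))
-55*(154/24 + o(3)) = -55*(154/24 + 2*3*(3 + 3)) = -55*(154*(1/24) + 2*3*6) = -55*(77/12 + 36) = -55*509/12 = -27995/12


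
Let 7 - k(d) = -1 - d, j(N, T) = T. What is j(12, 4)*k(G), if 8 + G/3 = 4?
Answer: -16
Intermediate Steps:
G = -12 (G = -24 + 3*4 = -24 + 12 = -12)
k(d) = 8 + d (k(d) = 7 - (-1 - d) = 7 + (1 + d) = 8 + d)
j(12, 4)*k(G) = 4*(8 - 12) = 4*(-4) = -16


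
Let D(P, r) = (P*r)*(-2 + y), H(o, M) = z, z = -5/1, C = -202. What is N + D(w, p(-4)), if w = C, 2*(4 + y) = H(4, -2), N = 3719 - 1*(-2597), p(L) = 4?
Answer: 13184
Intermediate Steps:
z = -5 (z = -5*1 = -5)
H(o, M) = -5
N = 6316 (N = 3719 + 2597 = 6316)
y = -13/2 (y = -4 + (½)*(-5) = -4 - 5/2 = -13/2 ≈ -6.5000)
w = -202
D(P, r) = -17*P*r/2 (D(P, r) = (P*r)*(-2 - 13/2) = (P*r)*(-17/2) = -17*P*r/2)
N + D(w, p(-4)) = 6316 - 17/2*(-202)*4 = 6316 + 6868 = 13184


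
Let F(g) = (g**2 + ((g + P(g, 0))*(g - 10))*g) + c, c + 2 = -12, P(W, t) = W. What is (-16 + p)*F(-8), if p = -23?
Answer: 87906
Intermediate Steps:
c = -14 (c = -2 - 12 = -14)
F(g) = -14 + g**2 + 2*g**2*(-10 + g) (F(g) = (g**2 + ((g + g)*(g - 10))*g) - 14 = (g**2 + ((2*g)*(-10 + g))*g) - 14 = (g**2 + (2*g*(-10 + g))*g) - 14 = (g**2 + 2*g**2*(-10 + g)) - 14 = -14 + g**2 + 2*g**2*(-10 + g))
(-16 + p)*F(-8) = (-16 - 23)*(-14 - 19*(-8)**2 + 2*(-8)**3) = -39*(-14 - 19*64 + 2*(-512)) = -39*(-14 - 1216 - 1024) = -39*(-2254) = 87906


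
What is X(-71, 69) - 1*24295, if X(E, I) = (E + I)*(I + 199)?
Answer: -24831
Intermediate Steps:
X(E, I) = (199 + I)*(E + I) (X(E, I) = (E + I)*(199 + I) = (199 + I)*(E + I))
X(-71, 69) - 1*24295 = (69² + 199*(-71) + 199*69 - 71*69) - 1*24295 = (4761 - 14129 + 13731 - 4899) - 24295 = -536 - 24295 = -24831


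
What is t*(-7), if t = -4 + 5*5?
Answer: -147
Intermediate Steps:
t = 21 (t = -4 + 25 = 21)
t*(-7) = 21*(-7) = -147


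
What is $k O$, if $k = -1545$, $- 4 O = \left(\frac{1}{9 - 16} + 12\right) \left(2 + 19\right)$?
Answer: $\frac{384705}{4} \approx 96176.0$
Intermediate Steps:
$O = - \frac{249}{4}$ ($O = - \frac{\left(\frac{1}{9 - 16} + 12\right) \left(2 + 19\right)}{4} = - \frac{\left(\frac{1}{-7} + 12\right) 21}{4} = - \frac{\left(- \frac{1}{7} + 12\right) 21}{4} = - \frac{\frac{83}{7} \cdot 21}{4} = \left(- \frac{1}{4}\right) 249 = - \frac{249}{4} \approx -62.25$)
$k O = \left(-1545\right) \left(- \frac{249}{4}\right) = \frac{384705}{4}$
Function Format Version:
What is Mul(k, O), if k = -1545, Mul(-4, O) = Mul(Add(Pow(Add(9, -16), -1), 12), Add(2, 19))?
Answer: Rational(384705, 4) ≈ 96176.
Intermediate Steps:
O = Rational(-249, 4) (O = Mul(Rational(-1, 4), Mul(Add(Pow(Add(9, -16), -1), 12), Add(2, 19))) = Mul(Rational(-1, 4), Mul(Add(Pow(-7, -1), 12), 21)) = Mul(Rational(-1, 4), Mul(Add(Rational(-1, 7), 12), 21)) = Mul(Rational(-1, 4), Mul(Rational(83, 7), 21)) = Mul(Rational(-1, 4), 249) = Rational(-249, 4) ≈ -62.250)
Mul(k, O) = Mul(-1545, Rational(-249, 4)) = Rational(384705, 4)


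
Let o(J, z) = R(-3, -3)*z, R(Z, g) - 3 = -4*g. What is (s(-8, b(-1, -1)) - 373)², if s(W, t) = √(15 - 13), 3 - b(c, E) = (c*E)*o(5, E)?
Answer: (373 - √2)² ≈ 1.3808e+5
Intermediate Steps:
R(Z, g) = 3 - 4*g
o(J, z) = 15*z (o(J, z) = (3 - 4*(-3))*z = (3 + 12)*z = 15*z)
b(c, E) = 3 - 15*c*E² (b(c, E) = 3 - c*E*15*E = 3 - E*c*15*E = 3 - 15*c*E²)
s(W, t) = √2
(s(-8, b(-1, -1)) - 373)² = (√2 - 373)² = (-373 + √2)²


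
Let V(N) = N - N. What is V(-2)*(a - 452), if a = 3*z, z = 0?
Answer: 0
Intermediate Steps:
V(N) = 0
a = 0 (a = 3*0 = 0)
V(-2)*(a - 452) = 0*(0 - 452) = 0*(-452) = 0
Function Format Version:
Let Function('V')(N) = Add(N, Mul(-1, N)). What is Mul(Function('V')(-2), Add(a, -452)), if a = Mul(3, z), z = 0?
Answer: 0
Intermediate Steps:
Function('V')(N) = 0
a = 0 (a = Mul(3, 0) = 0)
Mul(Function('V')(-2), Add(a, -452)) = Mul(0, Add(0, -452)) = Mul(0, -452) = 0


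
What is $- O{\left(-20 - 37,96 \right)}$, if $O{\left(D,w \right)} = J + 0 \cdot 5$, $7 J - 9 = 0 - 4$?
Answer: $- \frac{5}{7} \approx -0.71429$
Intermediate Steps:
$J = \frac{5}{7}$ ($J = \frac{9}{7} + \frac{0 - 4}{7} = \frac{9}{7} + \frac{1}{7} \left(-4\right) = \frac{9}{7} - \frac{4}{7} = \frac{5}{7} \approx 0.71429$)
$O{\left(D,w \right)} = \frac{5}{7}$ ($O{\left(D,w \right)} = \frac{5}{7} + 0 \cdot 5 = \frac{5}{7} + 0 = \frac{5}{7}$)
$- O{\left(-20 - 37,96 \right)} = \left(-1\right) \frac{5}{7} = - \frac{5}{7}$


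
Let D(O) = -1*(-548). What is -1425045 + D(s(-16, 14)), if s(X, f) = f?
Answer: -1424497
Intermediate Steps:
D(O) = 548
-1425045 + D(s(-16, 14)) = -1425045 + 548 = -1424497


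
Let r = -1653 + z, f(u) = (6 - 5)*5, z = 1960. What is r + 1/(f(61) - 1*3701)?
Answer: 1134671/3696 ≈ 307.00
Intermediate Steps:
f(u) = 5 (f(u) = 1*5 = 5)
r = 307 (r = -1653 + 1960 = 307)
r + 1/(f(61) - 1*3701) = 307 + 1/(5 - 1*3701) = 307 + 1/(5 - 3701) = 307 + 1/(-3696) = 307 - 1/3696 = 1134671/3696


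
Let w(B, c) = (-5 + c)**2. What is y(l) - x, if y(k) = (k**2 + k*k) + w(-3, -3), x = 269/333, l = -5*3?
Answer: 170893/333 ≈ 513.19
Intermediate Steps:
l = -15
x = 269/333 (x = 269*(1/333) = 269/333 ≈ 0.80781)
y(k) = 64 + 2*k**2 (y(k) = (k**2 + k*k) + (-5 - 3)**2 = (k**2 + k**2) + (-8)**2 = 2*k**2 + 64 = 64 + 2*k**2)
y(l) - x = (64 + 2*(-15)**2) - 1*269/333 = (64 + 2*225) - 269/333 = (64 + 450) - 269/333 = 514 - 269/333 = 170893/333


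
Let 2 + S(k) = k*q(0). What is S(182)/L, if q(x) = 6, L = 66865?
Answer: 218/13373 ≈ 0.016302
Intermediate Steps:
S(k) = -2 + 6*k (S(k) = -2 + k*6 = -2 + 6*k)
S(182)/L = (-2 + 6*182)/66865 = (-2 + 1092)*(1/66865) = 1090*(1/66865) = 218/13373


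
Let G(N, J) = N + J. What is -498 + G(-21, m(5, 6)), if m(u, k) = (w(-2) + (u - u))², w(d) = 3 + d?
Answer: -518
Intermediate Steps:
m(u, k) = 1 (m(u, k) = ((3 - 2) + (u - u))² = (1 + 0)² = 1² = 1)
G(N, J) = J + N
-498 + G(-21, m(5, 6)) = -498 + (1 - 21) = -498 - 20 = -518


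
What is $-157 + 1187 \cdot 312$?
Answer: $370187$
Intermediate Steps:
$-157 + 1187 \cdot 312 = -157 + 370344 = 370187$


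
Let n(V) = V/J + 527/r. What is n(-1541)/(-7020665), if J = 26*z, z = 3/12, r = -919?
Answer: 2839209/83875884755 ≈ 3.3850e-5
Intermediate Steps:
z = 1/4 (z = 3*(1/12) = 1/4 ≈ 0.25000)
J = 13/2 (J = 26*(1/4) = 13/2 ≈ 6.5000)
n(V) = -527/919 + 2*V/13 (n(V) = V/(13/2) + 527/(-919) = V*(2/13) + 527*(-1/919) = 2*V/13 - 527/919 = -527/919 + 2*V/13)
n(-1541)/(-7020665) = (-527/919 + (2/13)*(-1541))/(-7020665) = (-527/919 - 3082/13)*(-1/7020665) = -2839209/11947*(-1/7020665) = 2839209/83875884755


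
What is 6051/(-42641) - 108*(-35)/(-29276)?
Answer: -84583014/312089479 ≈ -0.27102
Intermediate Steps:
6051/(-42641) - 108*(-35)/(-29276) = 6051*(-1/42641) + 3780*(-1/29276) = -6051/42641 - 945/7319 = -84583014/312089479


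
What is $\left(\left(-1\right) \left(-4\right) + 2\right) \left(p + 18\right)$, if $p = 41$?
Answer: $354$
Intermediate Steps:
$\left(\left(-1\right) \left(-4\right) + 2\right) \left(p + 18\right) = \left(\left(-1\right) \left(-4\right) + 2\right) \left(41 + 18\right) = \left(4 + 2\right) 59 = 6 \cdot 59 = 354$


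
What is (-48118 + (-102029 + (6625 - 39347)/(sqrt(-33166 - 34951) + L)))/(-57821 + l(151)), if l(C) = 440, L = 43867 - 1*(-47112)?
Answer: 88771908282776/33925477481757 - 16361*I*sqrt(68117)/237478342372299 ≈ 2.6167 - 1.7981e-8*I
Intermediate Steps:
L = 90979 (L = 43867 + 47112 = 90979)
(-48118 + (-102029 + (6625 - 39347)/(sqrt(-33166 - 34951) + L)))/(-57821 + l(151)) = (-48118 + (-102029 + (6625 - 39347)/(sqrt(-33166 - 34951) + 90979)))/(-57821 + 440) = (-48118 + (-102029 - 32722/(sqrt(-68117) + 90979)))/(-57381) = (-48118 + (-102029 - 32722/(I*sqrt(68117) + 90979)))*(-1/57381) = (-48118 + (-102029 - 32722/(90979 + I*sqrt(68117))))*(-1/57381) = (-150147 - 32722/(90979 + I*sqrt(68117)))*(-1/57381) = 50049/19127 + 32722/(57381*(90979 + I*sqrt(68117)))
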